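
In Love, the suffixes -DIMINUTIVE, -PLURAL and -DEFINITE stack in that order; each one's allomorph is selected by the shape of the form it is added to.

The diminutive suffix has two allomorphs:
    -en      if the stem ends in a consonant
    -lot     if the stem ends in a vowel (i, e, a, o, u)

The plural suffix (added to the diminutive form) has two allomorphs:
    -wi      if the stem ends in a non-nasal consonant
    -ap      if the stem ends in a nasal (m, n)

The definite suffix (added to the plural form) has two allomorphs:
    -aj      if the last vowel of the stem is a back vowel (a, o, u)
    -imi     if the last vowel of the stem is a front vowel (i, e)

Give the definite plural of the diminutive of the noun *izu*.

The final sound of *izu* is /u/, which is a vowel, so the diminutive suffix is -lot, giving *izulot*.
The final consonant of the diminutive form *izulot* is /t/, which is non-nasal, so the plural suffix is -wi, giving *izulotwi*.
The plural form *izulotwi* — last vowel /i/ (a front vowel) → -imi → *izulotwiimi*.

izulotwiimi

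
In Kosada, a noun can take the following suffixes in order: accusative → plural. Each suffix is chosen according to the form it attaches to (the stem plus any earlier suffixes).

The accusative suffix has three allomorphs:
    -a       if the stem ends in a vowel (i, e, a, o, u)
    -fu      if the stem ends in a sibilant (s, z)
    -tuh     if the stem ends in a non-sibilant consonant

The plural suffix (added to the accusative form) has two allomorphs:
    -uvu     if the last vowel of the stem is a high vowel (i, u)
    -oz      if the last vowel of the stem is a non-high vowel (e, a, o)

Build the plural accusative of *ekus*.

*ekus*: final sound = /s/, a sibilant → -fu → *ekusfu*.
The accusative form *ekusfu*: last vowel = /u/, a high vowel → -uvu → *ekusfuuvu*.

ekusfuuvu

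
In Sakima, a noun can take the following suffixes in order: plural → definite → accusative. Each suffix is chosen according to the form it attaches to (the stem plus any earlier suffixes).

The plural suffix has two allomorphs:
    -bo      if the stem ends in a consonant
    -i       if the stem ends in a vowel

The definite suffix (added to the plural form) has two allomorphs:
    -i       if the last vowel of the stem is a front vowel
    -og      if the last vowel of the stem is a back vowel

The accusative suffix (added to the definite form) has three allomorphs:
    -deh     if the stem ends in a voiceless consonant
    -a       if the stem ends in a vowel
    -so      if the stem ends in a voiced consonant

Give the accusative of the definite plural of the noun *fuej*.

*fuej*: final sound = /j/, a consonant → -bo → *fuejbo*.
Since the last vowel of the plural form *fuejbo* is /o/ (a back vowel), it takes -og, giving *fuejboog*.
The final sound of the definite form *fuejboog* is /g/, which is a voiced consonant, so the accusative suffix is -so, giving *fuejboogso*.

fuejboogso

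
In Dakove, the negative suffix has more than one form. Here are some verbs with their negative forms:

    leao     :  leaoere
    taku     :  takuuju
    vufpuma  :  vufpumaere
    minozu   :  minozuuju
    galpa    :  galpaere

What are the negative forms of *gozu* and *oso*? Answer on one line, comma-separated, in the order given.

The pattern is height harmony: -uju when the last vowel of the stem is a high vowel (*taku*, *minozu*); -ere when the last vowel of the stem is a non-high vowel (*leao*, *vufpuma*, *galpa*).
Since the last vowel of *gozu* is /u/ (a high vowel), it takes -uju, giving *gozuuju*.
The last vowel of *oso* is /o/, which is a non-high vowel, so the suffix is -ere, giving *osoere*.

gozuuju, osoere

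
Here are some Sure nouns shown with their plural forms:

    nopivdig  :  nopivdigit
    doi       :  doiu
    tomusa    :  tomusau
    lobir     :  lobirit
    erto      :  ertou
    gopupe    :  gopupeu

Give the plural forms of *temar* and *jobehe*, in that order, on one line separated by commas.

The suffix is conditioned by the final sound: -it when the stem ends in a consonant (*nopivdig*, *lobir*); -u when the stem ends in a vowel (*doi*, *tomusa*, *erto*, *gopupe*).
*temar* — final sound /r/ (a consonant) → -it → *temarit*.
The final sound of *jobehe* is /e/, which is a vowel, so the suffix is -u, giving *jobeheu*.

temarit, jobeheu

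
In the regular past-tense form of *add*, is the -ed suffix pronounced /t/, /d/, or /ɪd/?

The stem *add* ends in /t/ or /d/.
The -ed suffix is realized as /ɪd/ after /t, d/; as /t/ after other voiceless consonants; and as /d/ after other voiced sounds.
So -ed on *add* is pronounced /ɪd/.

/ɪd/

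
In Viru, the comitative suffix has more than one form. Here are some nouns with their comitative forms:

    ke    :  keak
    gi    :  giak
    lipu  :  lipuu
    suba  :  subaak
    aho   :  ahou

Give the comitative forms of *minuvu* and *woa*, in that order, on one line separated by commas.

minuvuu, woaak

The pattern is rounding harmony: -u when the last vowel of the stem is a rounded vowel (*lipu*, *aho*); -ak when the last vowel of the stem is an unrounded vowel (*ke*, *gi*, *suba*).
The last vowel of *minuvu* is /u/, which is a rounded vowel, so the suffix is -u, giving *minuvuu*.
The last vowel of *woa* is /a/, which is an unrounded vowel, so the suffix is -ak, giving *woaak*.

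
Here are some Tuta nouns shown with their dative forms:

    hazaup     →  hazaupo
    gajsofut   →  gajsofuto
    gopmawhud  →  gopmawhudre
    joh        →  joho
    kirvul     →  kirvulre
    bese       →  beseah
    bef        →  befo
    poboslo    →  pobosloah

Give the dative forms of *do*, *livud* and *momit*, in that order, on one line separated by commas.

The suffix is conditioned by the final sound: -o when the stem ends in a voiceless consonant (*hazaup*, *gajsofut*, *joh*, *bef*); -re when the stem ends in a voiced consonant (*gopmawhud*, *kirvul*); -ah when the stem ends in a vowel (*bese*, *poboslo*).
*do*: final sound = /o/, a vowel → -ah → *doah*.
*livud* — final sound /d/ (a voiced consonant) → -re → *livudre*.
Since the final sound of *momit* is /t/ (a voiceless consonant), it takes -o, giving *momito*.

doah, livudre, momito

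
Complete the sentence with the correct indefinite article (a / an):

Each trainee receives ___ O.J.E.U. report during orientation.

The indefinite article is chosen by the initial *sound* of the following word, not its spelling.
The initialism *O.J.E.U.* is read letter by letter; the first letter, O, is pronounced /oʊ/, which begins with a vowel sound.
So the article is *an*: Each trainee receives an O.J.E.U. report during orientation.

an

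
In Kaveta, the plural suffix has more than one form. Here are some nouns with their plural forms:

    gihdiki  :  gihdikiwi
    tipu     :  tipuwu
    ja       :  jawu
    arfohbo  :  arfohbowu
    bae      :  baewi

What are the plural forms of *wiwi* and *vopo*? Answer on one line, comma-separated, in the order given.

The pattern is front/back vowel harmony: -wi when the last vowel of the stem is a front vowel (*gihdiki*, *bae*); -wu when the last vowel of the stem is a back vowel (*tipu*, *ja*, *arfohbo*).
*wiwi*: last vowel = /i/, a front vowel → -wi → *wiwiwi*.
Since the last vowel of *vopo* is /o/ (a back vowel), it takes -wu, giving *vopowu*.

wiwiwi, vopowu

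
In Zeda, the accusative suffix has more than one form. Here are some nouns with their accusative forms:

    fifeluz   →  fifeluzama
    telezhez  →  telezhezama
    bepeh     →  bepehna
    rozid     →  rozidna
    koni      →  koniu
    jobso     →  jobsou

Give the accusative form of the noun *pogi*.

pogiu

The pattern is sibilance of the final sound: -ama when the stem ends in a sibilant (*fifeluz*, *telezhez*); -na when the stem ends in a non-sibilant consonant (*bepeh*, *rozid*); -u when the stem ends in a vowel (*koni*, *jobso*).
*pogi*: final sound = /i/, a vowel → -u → *pogiu*.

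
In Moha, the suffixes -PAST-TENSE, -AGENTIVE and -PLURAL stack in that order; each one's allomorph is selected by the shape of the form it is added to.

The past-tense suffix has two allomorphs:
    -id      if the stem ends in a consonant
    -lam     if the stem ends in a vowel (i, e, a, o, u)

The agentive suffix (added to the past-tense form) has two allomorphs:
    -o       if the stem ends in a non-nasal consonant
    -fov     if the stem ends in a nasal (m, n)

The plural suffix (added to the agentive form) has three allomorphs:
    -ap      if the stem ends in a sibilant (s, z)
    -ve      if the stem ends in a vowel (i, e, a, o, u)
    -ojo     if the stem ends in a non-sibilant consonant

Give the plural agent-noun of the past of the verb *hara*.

haralamfovojo

*hara*: final sound = /a/, a vowel → -lam → *haralam*.
The past-tense form *haralam* — final consonant /m/ (a nasal) → -fov → *haralamfov*.
The final sound of the agentive form *haralamfov* is /v/, which is a non-sibilant consonant, so the plural suffix is -ojo, giving *haralamfovojo*.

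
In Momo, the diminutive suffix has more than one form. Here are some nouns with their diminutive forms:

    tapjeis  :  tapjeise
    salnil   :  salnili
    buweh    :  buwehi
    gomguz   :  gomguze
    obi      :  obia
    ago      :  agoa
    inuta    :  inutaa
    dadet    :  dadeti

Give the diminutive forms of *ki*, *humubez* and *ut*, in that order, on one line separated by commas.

kia, humubeze, uti

The alternation tracks the final sound of the stem — -e when the stem ends in a sibilant (*tapjeis*, *gomguz*); -i when the stem ends in a non-sibilant consonant (*salnil*, *buweh*, *dadet*); -a when the stem ends in a vowel (*obi*, *ago*, *inuta*).
The final sound of *ki* is /i/, which is a vowel, so the suffix is -a, giving *kia*.
Since the final sound of *humubez* is /z/ (a sibilant), it takes -e, giving *humubeze*.
The final sound of *ut* is /t/, which is a non-sibilant consonant, so the suffix is -i, giving *uti*.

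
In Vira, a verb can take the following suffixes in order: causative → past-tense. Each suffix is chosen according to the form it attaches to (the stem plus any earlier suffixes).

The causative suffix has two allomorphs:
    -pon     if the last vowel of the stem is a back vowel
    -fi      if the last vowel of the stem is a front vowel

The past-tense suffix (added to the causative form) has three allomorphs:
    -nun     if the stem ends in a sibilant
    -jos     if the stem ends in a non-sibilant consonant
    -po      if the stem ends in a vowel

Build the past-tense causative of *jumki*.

*jumki*: last vowel = /i/, a front vowel → -fi → *jumkifi*.
Since the final sound of the causative form *jumkifi* is /i/ (a vowel), it takes -po, giving *jumkifipo*.

jumkifipo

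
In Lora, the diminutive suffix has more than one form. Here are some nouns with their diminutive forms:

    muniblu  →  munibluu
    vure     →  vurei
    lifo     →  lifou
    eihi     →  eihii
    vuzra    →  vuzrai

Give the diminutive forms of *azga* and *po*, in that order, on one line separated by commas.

azgai, pou

Looking at the last vowel of each stem: -u when the last vowel of the stem is a rounded vowel (*muniblu*, *lifo*); -i when the last vowel of the stem is an unrounded vowel (*vure*, *eihi*, *vuzra*).
Since the last vowel of *azga* is /a/ (an unrounded vowel), it takes -i, giving *azgai*.
The last vowel of *po* is /o/, which is a rounded vowel, so the suffix is -u, giving *pou*.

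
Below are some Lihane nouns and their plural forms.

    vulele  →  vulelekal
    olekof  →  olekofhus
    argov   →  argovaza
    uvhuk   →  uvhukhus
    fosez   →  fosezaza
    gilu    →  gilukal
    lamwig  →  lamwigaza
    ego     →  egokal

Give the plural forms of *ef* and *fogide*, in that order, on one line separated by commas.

efhus, fogidekal

The pattern is voicing of the final sound: -hus when the stem ends in a voiceless consonant (*olekof*, *uvhuk*); -aza when the stem ends in a voiced consonant (*argov*, *fosez*, *lamwig*); -kal when the stem ends in a vowel (*vulele*, *gilu*, *ego*).
*ef* — final sound /f/ (a voiceless consonant) → -hus → *efhus*.
*fogide*: final sound = /e/, a vowel → -kal → *fogidekal*.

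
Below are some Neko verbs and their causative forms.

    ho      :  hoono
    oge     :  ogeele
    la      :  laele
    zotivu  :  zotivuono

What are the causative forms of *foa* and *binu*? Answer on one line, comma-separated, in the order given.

foaele, binuono

The suffix is conditioned by the last vowel: -ono when the last vowel of the stem is a rounded vowel (*ho*, *zotivu*); -ele when the last vowel of the stem is an unrounded vowel (*oge*, *la*).
The last vowel of *foa* is /a/, which is an unrounded vowel, so the suffix is -ele, giving *foaele*.
*binu*: last vowel = /u/, a rounded vowel → -ono → *binuono*.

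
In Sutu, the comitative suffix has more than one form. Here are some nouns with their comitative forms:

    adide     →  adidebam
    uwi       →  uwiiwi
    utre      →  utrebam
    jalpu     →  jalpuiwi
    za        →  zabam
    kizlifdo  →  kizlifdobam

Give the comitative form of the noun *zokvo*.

Looking at the last vowel of each stem: -iwi when the last vowel of the stem is a high vowel (*uwi*, *jalpu*); -bam when the last vowel of the stem is a non-high vowel (*adide*, *utre*, *za*, *kizlifdo*).
The last vowel of *zokvo* is /o/, which is a non-high vowel, so the suffix is -bam, giving *zokvobam*.

zokvobam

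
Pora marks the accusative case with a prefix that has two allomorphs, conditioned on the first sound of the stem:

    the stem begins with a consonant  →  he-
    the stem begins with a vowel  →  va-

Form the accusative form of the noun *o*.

The first sound of *o* is /o/, which is a vowel, so the prefix is va-, giving *vao*.

vao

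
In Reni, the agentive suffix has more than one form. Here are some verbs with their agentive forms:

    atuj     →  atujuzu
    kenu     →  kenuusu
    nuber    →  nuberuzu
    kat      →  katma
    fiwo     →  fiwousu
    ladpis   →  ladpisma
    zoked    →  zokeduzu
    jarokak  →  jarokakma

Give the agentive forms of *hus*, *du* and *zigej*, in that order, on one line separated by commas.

husma, duusu, zigejuzu

The alternation tracks the final sound of the stem — -ma when the stem ends in a voiceless consonant (*kat*, *ladpis*, *jarokak*); -uzu when the stem ends in a voiced consonant (*atuj*, *nuber*, *zoked*); -usu when the stem ends in a vowel (*kenu*, *fiwo*).
Since the final sound of *hus* is /s/ (a voiceless consonant), it takes -ma, giving *husma*.
Since the final sound of *du* is /u/ (a vowel), it takes -usu, giving *duusu*.
Since the final sound of *zigej* is /j/ (a voiced consonant), it takes -uzu, giving *zigejuzu*.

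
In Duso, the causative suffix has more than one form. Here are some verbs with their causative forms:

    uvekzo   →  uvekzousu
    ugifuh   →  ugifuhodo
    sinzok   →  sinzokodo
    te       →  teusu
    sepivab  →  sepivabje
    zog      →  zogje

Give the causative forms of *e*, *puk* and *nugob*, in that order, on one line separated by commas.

Looking at the final sound of each stem: -odo when the stem ends in a voiceless consonant (*ugifuh*, *sinzok*); -je when the stem ends in a voiced consonant (*sepivab*, *zog*); -usu when the stem ends in a vowel (*uvekzo*, *te*).
*e* — final sound /e/ (a vowel) → -usu → *eusu*.
The final sound of *puk* is /k/, which is a voiceless consonant, so the suffix is -odo, giving *pukodo*.
The final sound of *nugob* is /b/, which is a voiced consonant, so the suffix is -je, giving *nugobje*.

eusu, pukodo, nugobje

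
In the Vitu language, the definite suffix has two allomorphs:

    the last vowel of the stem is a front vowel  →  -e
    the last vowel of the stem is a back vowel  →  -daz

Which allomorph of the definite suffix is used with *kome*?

-e

*kome*: last vowel = /e/, a front vowel → -e.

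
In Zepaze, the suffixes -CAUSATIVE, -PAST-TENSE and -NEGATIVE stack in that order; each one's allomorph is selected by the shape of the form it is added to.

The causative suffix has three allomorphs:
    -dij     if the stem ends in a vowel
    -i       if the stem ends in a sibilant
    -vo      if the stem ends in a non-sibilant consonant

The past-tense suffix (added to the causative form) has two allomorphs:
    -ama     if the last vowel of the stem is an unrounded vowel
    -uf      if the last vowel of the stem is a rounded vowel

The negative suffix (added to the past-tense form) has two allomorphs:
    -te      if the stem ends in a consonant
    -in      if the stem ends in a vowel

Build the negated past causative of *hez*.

heziamain

*hez* — final sound /z/ (a sibilant) → -i → *hezi*.
The causative form *hezi*: last vowel = /i/, an unrounded vowel → -ama → *heziama*.
The past-tense form *heziama*: final sound = /a/, a vowel → -in → *heziamain*.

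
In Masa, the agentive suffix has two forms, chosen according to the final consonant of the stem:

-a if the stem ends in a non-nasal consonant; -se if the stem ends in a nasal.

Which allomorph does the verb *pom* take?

The final consonant of *pom* is /m/, which is a nasal, so the suffix is -se.

-se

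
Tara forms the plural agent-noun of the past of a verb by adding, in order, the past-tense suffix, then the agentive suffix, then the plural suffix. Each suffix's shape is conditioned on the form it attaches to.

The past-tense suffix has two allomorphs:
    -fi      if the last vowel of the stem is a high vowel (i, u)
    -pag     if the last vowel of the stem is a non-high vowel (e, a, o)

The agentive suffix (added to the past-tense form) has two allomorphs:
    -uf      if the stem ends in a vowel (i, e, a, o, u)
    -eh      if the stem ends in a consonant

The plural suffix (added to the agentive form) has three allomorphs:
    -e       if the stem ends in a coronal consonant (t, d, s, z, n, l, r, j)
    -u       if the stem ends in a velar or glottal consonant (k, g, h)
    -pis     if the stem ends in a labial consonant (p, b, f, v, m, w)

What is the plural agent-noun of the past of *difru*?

*difru* — last vowel /u/ (a high vowel) → -fi → *difrufi*.
The past-tense form *difrufi*: final sound = /i/, a vowel → -uf → *difrufiuf*.
The agentive form *difrufiuf* — final consonant /f/ (labial) → -pis → *difrufiufpis*.

difrufiufpis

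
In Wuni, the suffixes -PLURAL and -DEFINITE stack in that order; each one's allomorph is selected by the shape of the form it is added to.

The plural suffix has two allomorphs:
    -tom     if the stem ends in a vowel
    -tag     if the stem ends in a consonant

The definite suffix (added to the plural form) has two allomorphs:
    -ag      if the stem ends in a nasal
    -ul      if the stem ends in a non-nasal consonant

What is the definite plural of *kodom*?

kodomtagul

*kodom* — final sound /m/ (a consonant) → -tag → *kodomtag*.
Since the final consonant of the plural form *kodomtag* is /g/ (non-nasal), it takes -ul, giving *kodomtagul*.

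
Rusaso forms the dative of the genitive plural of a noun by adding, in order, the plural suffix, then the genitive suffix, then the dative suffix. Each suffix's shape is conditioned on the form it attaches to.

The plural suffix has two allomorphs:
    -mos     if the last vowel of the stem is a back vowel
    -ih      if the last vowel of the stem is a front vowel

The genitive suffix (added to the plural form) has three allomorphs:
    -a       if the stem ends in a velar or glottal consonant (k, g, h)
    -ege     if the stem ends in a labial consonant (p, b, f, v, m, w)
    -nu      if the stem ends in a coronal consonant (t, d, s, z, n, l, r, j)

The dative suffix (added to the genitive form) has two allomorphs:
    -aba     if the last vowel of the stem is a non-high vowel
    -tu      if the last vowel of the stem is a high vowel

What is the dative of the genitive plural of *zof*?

Since the last vowel of *zof* is /o/ (a back vowel), it takes -mos, giving *zofmos*.
Since the final consonant of the plural form *zofmos* is /s/ (coronal), it takes -nu, giving *zofmosnu*.
Since the last vowel of the genitive form *zofmosnu* is /u/ (a high vowel), it takes -tu, giving *zofmosnutu*.

zofmosnutu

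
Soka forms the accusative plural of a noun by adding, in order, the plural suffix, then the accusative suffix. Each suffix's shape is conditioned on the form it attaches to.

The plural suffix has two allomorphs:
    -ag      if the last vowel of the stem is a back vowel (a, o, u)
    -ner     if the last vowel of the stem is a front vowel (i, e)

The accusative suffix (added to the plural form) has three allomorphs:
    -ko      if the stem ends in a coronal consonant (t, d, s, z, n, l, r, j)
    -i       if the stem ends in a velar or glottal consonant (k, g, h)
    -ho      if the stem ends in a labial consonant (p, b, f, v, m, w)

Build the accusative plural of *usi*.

*usi* — last vowel /i/ (a front vowel) → -ner → *usiner*.
The final consonant of the plural form *usiner* is /r/, which is coronal, so the accusative suffix is -ko, giving *usinerko*.

usinerko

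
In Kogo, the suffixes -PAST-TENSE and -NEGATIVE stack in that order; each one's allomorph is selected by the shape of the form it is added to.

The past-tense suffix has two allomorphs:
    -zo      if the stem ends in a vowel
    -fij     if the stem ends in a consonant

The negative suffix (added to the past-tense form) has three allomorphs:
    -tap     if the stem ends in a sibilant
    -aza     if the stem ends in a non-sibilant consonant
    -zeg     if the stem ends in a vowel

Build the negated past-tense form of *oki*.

okizozeg

*oki* — final sound /i/ (a vowel) → -zo → *okizo*.
The past-tense form *okizo* — final sound /o/ (a vowel) → -zeg → *okizozeg*.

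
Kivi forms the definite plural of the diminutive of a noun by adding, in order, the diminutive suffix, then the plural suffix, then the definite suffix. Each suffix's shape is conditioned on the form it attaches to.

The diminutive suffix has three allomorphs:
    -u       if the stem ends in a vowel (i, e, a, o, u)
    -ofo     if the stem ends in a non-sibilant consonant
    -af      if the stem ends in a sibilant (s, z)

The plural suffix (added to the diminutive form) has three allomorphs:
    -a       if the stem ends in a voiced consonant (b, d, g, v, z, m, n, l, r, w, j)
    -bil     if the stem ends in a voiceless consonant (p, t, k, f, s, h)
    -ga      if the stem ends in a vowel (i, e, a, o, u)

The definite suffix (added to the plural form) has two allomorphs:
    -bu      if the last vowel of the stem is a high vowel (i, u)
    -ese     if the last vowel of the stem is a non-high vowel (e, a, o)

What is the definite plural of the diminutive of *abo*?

Since the final sound of *abo* is /o/ (a vowel), it takes -u, giving *abou*.
The final sound of the diminutive form *abou* is /u/, which is a vowel, so the plural suffix is -ga, giving *abouga*.
The plural form *abouga*: last vowel = /a/, a non-high vowel → -ese → *abougaese*.

abougaese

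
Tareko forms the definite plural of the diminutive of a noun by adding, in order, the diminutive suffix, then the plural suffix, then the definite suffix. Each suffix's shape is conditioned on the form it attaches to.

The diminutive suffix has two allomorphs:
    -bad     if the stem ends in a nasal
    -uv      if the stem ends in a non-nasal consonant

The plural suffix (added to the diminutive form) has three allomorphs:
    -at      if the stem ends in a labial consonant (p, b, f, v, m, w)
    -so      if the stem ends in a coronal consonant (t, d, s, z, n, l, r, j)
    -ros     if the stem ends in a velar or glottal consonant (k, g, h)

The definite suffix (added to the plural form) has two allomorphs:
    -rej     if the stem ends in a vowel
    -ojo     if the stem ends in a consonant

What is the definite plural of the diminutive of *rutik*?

*rutik*: final consonant = /k/, non-nasal → -uv → *rutikuv*.
The diminutive form *rutikuv* — final consonant /v/ (labial) → -at → *rutikuvat*.
Since the final sound of the plural form *rutikuvat* is /t/ (a consonant), it takes -ojo, giving *rutikuvatojo*.

rutikuvatojo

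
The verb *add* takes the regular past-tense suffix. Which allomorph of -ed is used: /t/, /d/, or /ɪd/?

/ɪd/

The stem *add* ends in /t/ or /d/.
The -ed suffix is realized as /ɪd/ after /t, d/; as /t/ after other voiceless consonants; and as /d/ after other voiced sounds.
So -ed on *add* is pronounced /ɪd/.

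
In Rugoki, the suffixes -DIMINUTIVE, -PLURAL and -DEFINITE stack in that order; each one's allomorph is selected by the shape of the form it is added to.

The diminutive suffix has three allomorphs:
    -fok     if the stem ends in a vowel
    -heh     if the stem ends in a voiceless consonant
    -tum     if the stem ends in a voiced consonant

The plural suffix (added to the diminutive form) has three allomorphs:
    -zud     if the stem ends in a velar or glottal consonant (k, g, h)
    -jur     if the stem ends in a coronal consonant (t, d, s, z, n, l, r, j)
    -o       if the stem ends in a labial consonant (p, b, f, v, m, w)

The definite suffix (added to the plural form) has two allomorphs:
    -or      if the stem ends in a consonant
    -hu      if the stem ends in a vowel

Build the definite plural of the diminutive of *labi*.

labifokzudor

*labi* — final sound /i/ (a vowel) → -fok → *labifok*.
The diminutive form *labifok* — final consonant /k/ (velar/glottal) → -zud → *labifokzud*.
Since the final sound of the plural form *labifokzud* is /d/ (a consonant), it takes -or, giving *labifokzudor*.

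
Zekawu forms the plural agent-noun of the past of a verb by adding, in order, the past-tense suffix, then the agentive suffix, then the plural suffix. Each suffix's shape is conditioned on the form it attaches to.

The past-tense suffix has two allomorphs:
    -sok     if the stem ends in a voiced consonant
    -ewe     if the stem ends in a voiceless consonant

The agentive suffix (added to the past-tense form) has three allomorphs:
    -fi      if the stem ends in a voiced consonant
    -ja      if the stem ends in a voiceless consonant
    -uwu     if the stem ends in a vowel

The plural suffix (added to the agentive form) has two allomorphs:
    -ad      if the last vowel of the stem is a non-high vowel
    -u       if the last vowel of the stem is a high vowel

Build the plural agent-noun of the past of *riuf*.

riufeweuwuu

The final consonant of *riuf* is /f/, which is voiceless, so the past-tense suffix is -ewe, giving *riufewe*.
The past-tense form *riufewe*: final sound = /e/, a vowel → -uwu → *riufeweuwu*.
The agentive form *riufeweuwu* — last vowel /u/ (a high vowel) → -u → *riufeweuwuu*.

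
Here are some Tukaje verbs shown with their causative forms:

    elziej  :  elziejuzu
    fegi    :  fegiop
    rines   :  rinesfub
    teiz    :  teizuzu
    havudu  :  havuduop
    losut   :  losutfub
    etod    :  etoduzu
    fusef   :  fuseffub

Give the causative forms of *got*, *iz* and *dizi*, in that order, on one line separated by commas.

The pattern is voicing of the final sound: -fub when the stem ends in a voiceless consonant (*rines*, *losut*, *fusef*); -uzu when the stem ends in a voiced consonant (*elziej*, *teiz*, *etod*); -op when the stem ends in a vowel (*fegi*, *havudu*).
*got* — final sound /t/ (a voiceless consonant) → -fub → *gotfub*.
*iz*: final sound = /z/, a voiced consonant → -uzu → *izuzu*.
The final sound of *dizi* is /i/, which is a vowel, so the suffix is -op, giving *diziop*.

gotfub, izuzu, diziop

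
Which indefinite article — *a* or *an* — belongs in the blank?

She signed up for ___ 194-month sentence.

The indefinite article is chosen by the initial *sound* of the following word, not its spelling.
The number *194* is spoken "one hundred …", beginning with /wʌn/ — a consonant sound.
So the article is *a*: She signed up for a 194-month sentence.

a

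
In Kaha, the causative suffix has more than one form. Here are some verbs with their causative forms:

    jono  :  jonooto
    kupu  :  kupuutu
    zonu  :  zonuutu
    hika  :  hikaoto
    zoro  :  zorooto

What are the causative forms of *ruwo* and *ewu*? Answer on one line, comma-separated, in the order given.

ruwooto, ewuutu

The alternation tracks the last vowel of the stem — -utu when the last vowel of the stem is a high vowel (*kupu*, *zonu*); -oto when the last vowel of the stem is a non-high vowel (*jono*, *hika*, *zoro*).
The last vowel of *ruwo* is /o/, which is a non-high vowel, so the suffix is -oto, giving *ruwooto*.
*ewu* — last vowel /u/ (a high vowel) → -utu → *ewuutu*.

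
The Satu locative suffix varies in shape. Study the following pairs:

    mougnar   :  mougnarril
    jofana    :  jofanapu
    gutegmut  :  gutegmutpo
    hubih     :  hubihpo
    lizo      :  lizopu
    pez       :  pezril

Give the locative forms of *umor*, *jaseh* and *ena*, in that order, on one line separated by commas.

umorril, jasehpo, enapu

The suffix is conditioned by the final sound: -po when the stem ends in a voiceless consonant (*gutegmut*, *hubih*); -ril when the stem ends in a voiced consonant (*mougnar*, *pez*); -pu when the stem ends in a vowel (*jofana*, *lizo*).
*umor*: final sound = /r/, a voiced consonant → -ril → *umorril*.
Since the final sound of *jaseh* is /h/ (a voiceless consonant), it takes -po, giving *jasehpo*.
*ena* — final sound /a/ (a vowel) → -pu → *enapu*.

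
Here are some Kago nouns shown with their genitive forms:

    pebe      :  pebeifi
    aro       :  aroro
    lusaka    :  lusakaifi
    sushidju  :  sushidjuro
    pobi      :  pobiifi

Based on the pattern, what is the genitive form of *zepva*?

zepvaifi

Looking at the last vowel of each stem: -ro when the last vowel of the stem is a rounded vowel (*aro*, *sushidju*); -ifi when the last vowel of the stem is an unrounded vowel (*pebe*, *lusaka*, *pobi*).
The last vowel of *zepva* is /a/, which is an unrounded vowel, so the suffix is -ifi, giving *zepvaifi*.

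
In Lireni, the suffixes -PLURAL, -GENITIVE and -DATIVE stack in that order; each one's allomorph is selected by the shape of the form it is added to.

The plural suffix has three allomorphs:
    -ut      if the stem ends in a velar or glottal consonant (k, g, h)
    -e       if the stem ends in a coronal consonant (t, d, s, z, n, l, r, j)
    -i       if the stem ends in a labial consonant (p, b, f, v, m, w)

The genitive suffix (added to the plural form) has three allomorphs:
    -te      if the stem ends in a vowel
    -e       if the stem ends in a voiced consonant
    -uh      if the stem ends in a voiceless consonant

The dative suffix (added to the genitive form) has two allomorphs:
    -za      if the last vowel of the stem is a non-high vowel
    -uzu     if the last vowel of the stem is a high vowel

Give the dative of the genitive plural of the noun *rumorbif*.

The final consonant of *rumorbif* is /f/, which is labial, so the plural suffix is -i, giving *rumorbifi*.
The plural form *rumorbifi*: final sound = /i/, a vowel → -te → *rumorbifite*.
Since the last vowel of the genitive form *rumorbifite* is /e/ (a non-high vowel), it takes -za, giving *rumorbifiteza*.

rumorbifiteza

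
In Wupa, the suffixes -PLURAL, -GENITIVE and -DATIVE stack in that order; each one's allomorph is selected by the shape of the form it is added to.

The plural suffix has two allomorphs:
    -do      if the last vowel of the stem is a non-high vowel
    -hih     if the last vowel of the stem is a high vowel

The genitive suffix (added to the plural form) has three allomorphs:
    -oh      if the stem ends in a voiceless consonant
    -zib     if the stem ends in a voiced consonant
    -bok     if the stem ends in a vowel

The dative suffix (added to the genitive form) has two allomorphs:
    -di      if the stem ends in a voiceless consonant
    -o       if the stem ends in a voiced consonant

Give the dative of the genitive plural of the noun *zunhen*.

zunhendobokdi

The last vowel of *zunhen* is /e/, which is a non-high vowel, so the plural suffix is -do, giving *zunhendo*.
The plural form *zunhendo* — final sound /o/ (a vowel) → -bok → *zunhendobok*.
The final consonant of the genitive form *zunhendobok* is /k/, which is voiceless, so the dative suffix is -di, giving *zunhendobokdi*.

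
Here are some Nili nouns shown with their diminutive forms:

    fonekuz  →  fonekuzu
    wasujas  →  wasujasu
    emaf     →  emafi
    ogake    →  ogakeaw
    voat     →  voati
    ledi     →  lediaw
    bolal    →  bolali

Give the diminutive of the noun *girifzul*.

girifzuli

Looking at the final sound of each stem: -u when the stem ends in a sibilant (*fonekuz*, *wasujas*); -i when the stem ends in a non-sibilant consonant (*emaf*, *voat*, *bolal*); -aw when the stem ends in a vowel (*ogake*, *ledi*).
The final sound of *girifzul* is /l/, which is a non-sibilant consonant, so the suffix is -i, giving *girifzuli*.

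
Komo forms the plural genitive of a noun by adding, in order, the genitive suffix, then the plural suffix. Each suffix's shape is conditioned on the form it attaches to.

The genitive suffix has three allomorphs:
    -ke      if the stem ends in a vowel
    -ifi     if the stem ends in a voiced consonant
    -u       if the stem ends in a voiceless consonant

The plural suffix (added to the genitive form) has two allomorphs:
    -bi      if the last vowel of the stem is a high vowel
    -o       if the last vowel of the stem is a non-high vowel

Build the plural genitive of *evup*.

evupubi

*evup* — final sound /p/ (a voiceless consonant) → -u → *evupu*.
The last vowel of the genitive form *evupu* is /u/, which is a high vowel, so the plural suffix is -bi, giving *evupubi*.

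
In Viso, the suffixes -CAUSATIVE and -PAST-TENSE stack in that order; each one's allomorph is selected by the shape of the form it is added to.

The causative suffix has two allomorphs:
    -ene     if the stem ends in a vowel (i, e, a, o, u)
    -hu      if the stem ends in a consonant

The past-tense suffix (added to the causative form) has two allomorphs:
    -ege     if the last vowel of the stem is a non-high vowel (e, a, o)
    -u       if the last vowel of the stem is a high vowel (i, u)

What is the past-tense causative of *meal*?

The final sound of *meal* is /l/, which is a consonant, so the causative suffix is -hu, giving *mealhu*.
The last vowel of the causative form *mealhu* is /u/, which is a high vowel, so the past-tense suffix is -u, giving *mealhuu*.

mealhuu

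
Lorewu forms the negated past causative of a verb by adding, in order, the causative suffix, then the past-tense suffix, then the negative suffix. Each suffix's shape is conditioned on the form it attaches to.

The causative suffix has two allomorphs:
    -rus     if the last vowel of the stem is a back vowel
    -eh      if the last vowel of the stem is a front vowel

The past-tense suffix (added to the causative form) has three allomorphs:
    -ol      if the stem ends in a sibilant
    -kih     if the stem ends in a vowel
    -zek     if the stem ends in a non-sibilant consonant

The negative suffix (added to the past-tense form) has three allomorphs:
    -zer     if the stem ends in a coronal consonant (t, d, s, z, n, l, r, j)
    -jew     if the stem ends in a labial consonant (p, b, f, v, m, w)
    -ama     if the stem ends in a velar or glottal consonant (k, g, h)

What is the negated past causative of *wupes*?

wupesehzekama

*wupes*: last vowel = /e/, a front vowel → -eh → *wupeseh*.
The causative form *wupeseh*: final sound = /h/, a non-sibilant consonant → -zek → *wupesehzek*.
Since the final consonant of the past-tense form *wupesehzek* is /k/ (velar/glottal), it takes -ama, giving *wupesehzekama*.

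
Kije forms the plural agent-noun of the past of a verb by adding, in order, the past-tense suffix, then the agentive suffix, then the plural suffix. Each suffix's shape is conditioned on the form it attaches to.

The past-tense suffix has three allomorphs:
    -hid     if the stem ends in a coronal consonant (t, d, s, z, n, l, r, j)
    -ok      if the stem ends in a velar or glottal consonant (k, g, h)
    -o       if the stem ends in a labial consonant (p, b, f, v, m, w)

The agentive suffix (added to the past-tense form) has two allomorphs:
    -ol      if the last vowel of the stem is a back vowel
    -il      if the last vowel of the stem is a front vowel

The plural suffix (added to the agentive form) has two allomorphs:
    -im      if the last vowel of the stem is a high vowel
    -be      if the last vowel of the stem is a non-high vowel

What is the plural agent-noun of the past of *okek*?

The final consonant of *okek* is /k/, which is velar/glottal, so the past-tense suffix is -ok, giving *okekok*.
The last vowel of the past-tense form *okekok* is /o/, which is a back vowel, so the agentive suffix is -ol, giving *okekokol*.
Since the last vowel of the agentive form *okekokol* is /o/ (a non-high vowel), it takes -be, giving *okekokolbe*.

okekokolbe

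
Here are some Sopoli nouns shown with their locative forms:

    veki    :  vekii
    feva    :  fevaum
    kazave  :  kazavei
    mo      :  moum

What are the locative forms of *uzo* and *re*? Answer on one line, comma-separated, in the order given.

uzoum, rei

The alternation tracks the last vowel of the stem — -i when the last vowel of the stem is a front vowel (*veki*, *kazave*); -um when the last vowel of the stem is a back vowel (*feva*, *mo*).
The last vowel of *uzo* is /o/, which is a back vowel, so the suffix is -um, giving *uzoum*.
*re* — last vowel /e/ (a front vowel) → -i → *rei*.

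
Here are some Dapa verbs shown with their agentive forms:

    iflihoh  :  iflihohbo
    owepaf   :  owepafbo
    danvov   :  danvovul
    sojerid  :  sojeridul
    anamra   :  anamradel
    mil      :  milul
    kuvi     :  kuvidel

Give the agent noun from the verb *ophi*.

The suffix is conditioned by the final sound: -bo when the stem ends in a voiceless consonant (*iflihoh*, *owepaf*); -ul when the stem ends in a voiced consonant (*danvov*, *sojerid*, *mil*); -del when the stem ends in a vowel (*anamra*, *kuvi*).
The final sound of *ophi* is /i/, which is a vowel, so the suffix is -del, giving *ophidel*.

ophidel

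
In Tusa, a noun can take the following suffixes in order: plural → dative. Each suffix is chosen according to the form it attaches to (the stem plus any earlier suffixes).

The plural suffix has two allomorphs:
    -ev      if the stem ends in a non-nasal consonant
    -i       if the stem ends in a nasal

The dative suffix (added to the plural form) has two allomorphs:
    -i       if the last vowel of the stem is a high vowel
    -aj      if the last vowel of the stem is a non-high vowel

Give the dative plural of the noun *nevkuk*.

nevkukevaj

*nevkuk* — final consonant /k/ (non-nasal) → -ev → *nevkukev*.
The last vowel of the plural form *nevkukev* is /e/, which is a non-high vowel, so the dative suffix is -aj, giving *nevkukevaj*.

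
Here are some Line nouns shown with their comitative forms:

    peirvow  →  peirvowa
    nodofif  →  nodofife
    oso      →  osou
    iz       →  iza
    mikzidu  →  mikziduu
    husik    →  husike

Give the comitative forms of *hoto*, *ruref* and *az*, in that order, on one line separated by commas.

Looking at the final sound of each stem: -e when the stem ends in a voiceless consonant (*nodofif*, *husik*); -a when the stem ends in a voiced consonant (*peirvow*, *iz*); -u when the stem ends in a vowel (*oso*, *mikzidu*).
The final sound of *hoto* is /o/, which is a vowel, so the suffix is -u, giving *hotou*.
*ruref* — final sound /f/ (a voiceless consonant) → -e → *rurefe*.
The final sound of *az* is /z/, which is a voiced consonant, so the suffix is -a, giving *aza*.

hotou, rurefe, aza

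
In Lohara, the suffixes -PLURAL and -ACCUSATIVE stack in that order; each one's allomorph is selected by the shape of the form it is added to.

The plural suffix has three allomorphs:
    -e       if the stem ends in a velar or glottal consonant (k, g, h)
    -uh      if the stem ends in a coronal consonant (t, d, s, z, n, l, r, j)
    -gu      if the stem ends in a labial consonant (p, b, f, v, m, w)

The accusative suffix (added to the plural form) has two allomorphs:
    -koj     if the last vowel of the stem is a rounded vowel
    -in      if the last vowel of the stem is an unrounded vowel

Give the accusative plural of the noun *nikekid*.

nikekiduhkoj

*nikekid*: final consonant = /d/, coronal → -uh → *nikekiduh*.
The plural form *nikekiduh*: last vowel = /u/, a rounded vowel → -koj → *nikekiduhkoj*.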